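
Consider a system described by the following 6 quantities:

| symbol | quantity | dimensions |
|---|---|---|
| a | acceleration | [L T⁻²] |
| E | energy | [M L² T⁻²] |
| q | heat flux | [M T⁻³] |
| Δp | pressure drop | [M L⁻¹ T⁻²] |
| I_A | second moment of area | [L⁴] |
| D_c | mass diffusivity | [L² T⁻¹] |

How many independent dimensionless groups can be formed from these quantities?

There are 6 variables and 3 base dimensions (M, L, T).
The dimension matrix has rank 3.
Independent dimensionless groups: 6 − 3 = 3.

3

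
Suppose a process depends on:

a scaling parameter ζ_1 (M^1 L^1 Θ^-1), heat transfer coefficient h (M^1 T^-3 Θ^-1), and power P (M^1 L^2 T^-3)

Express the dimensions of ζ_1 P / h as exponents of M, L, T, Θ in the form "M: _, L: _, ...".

Collect each base-dimension exponent across the product:
  M: (1) − (1) + (1) = 1
  L: (1) − (0) + (2) = 3
  T: (0) − (-3) + (-3) = 0
  Θ: (-1) − (-1) + (0) = 0
So the dimensions are [M L³].

M: 1, L: 3, T: 0, Θ: 0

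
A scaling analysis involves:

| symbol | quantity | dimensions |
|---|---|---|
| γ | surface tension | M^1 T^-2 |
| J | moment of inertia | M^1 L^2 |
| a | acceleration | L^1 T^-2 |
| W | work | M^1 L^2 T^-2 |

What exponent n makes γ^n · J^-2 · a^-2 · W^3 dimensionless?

Balance the M exponent: (1)·n from γ, plus −2·(1) − 2·(0) + 3·(1) = 1 from the rest, must sum to zero.
n + 1 = 0, so n = -1.

-1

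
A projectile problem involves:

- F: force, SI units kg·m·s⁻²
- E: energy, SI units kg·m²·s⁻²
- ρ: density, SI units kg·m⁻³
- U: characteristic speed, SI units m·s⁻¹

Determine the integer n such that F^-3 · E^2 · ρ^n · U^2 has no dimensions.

1

Balance the M exponent: (1)·n from ρ, plus −3·(1) + 2·(1) + 2·(0) = -1 from the rest, must sum to zero.
n − 1 = 0, so n = 1.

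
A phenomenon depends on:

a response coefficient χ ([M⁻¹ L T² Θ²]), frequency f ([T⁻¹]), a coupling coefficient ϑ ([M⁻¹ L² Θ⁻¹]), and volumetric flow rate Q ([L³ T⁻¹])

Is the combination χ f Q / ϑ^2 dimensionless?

no

Sum the exponent of each base dimension across the product:
  M: [χ]_M + [f]_M − 2·[ϑ]_M + [Q]_M = (-1) + (0) − 2·(-1) + (0) = 1
  L: [χ]_L + [f]_L − 2·[ϑ]_L + [Q]_L = (1) + (0) − 2·(2) + (3) = 0
  T: [χ]_T + [f]_T − 2·[ϑ]_T + [Q]_T = (2) + (-1) − 2·(0) + (-1) = 0
  Θ: [χ]_Θ + [f]_Θ − 2·[ϑ]_Θ + [Q]_Θ = (2) + (0) − 2·(-1) + (0) = 4
Net dimensions [M Θ⁴] ≠ [1] — not dimensionless.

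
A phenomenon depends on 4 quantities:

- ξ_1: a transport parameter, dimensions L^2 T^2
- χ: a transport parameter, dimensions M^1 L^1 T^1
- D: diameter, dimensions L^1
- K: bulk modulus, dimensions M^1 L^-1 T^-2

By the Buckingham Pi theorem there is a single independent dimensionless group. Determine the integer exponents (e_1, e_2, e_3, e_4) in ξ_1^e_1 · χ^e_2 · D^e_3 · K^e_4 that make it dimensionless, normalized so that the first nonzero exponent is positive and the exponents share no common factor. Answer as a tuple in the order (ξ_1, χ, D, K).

M: e_1·(0) + e_2·(1) + e_3·(0) + e_4·(1) = 0
L: e_1·(2) + e_2·(1) + e_3·(1) + e_4·(-1) = 0
T: e_1·(2) + e_2·(1) + e_3·(0) + e_4·(-2) = 0
Solving this homogeneous linear system for the smallest-integer solution (first nonzero entry positive) gives (3, -2, -2, 2).

(3, -2, -2, 2)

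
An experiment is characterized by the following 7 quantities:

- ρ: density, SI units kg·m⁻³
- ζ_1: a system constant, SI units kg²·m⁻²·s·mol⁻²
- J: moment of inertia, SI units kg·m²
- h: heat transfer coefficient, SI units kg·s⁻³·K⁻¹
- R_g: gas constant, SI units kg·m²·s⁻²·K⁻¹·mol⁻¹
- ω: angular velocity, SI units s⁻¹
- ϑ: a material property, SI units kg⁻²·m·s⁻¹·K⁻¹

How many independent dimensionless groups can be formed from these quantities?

2

There are 7 variables and 5 base dimensions (M, L, T, Θ, N).
The dimension matrix has rank 5.
Independent dimensionless groups: 7 − 5 = 2.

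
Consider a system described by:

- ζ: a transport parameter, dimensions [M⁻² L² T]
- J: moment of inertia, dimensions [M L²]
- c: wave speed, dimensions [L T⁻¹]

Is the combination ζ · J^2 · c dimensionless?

no

Sum the exponent of each base dimension across the product:
  M: [ζ]_M + 2·[J]_M + [c]_M = (-2) + 2·(1) + (0) = 0
  L: [ζ]_L + 2·[J]_L + [c]_L = (2) + 2·(2) + (1) = 7
  T: [ζ]_T + 2·[J]_T + [c]_T = (1) + 2·(0) + (-1) = 0
Net dimensions [L⁷] ≠ [1] — not dimensionless.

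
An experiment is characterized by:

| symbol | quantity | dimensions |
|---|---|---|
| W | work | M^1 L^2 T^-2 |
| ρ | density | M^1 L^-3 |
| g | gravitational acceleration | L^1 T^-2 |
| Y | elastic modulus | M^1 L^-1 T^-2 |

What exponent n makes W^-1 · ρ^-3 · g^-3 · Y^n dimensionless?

Balance the M exponent: (1)·n from Y, plus −(1) − 3·(1) − 3·(0) = -4 from the rest, must sum to zero.
n − 4 = 0, so n = 4.

4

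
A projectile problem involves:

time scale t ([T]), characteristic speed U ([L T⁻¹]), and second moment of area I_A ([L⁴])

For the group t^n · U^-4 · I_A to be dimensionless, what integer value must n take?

Balance the T exponent: (1)·n from t, plus −4·(-1) + (0) = 4 from the rest, must sum to zero.
n + 4 = 0, so n = -4.

-4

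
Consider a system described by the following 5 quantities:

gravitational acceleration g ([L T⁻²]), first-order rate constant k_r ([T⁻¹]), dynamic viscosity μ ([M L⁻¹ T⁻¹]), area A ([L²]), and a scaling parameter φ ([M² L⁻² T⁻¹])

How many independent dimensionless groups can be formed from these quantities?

2

There are 5 variables and 3 base dimensions (M, L, T).
The dimension matrix has rank 3.
Independent dimensionless groups: 5 − 3 = 2.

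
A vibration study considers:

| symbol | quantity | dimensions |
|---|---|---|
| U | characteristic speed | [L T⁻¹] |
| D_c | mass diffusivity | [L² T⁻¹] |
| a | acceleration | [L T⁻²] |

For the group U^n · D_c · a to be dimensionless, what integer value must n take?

Balance the L exponent: (1)·n from U, plus (2) + (1) = 3 from the rest, must sum to zero.
n + 3 = 0, so n = -3.

-3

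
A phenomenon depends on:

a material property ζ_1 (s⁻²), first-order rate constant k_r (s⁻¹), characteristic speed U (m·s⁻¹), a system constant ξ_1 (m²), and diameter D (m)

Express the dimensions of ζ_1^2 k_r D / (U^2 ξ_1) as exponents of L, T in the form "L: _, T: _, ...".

Collect each base-dimension exponent across the product:
  L: 2·(0) + (0) − 2·(1) − (2) + (1) = -3
  T: 2·(-2) + (-1) − 2·(-1) − (0) + (0) = -3
So the dimensions are [L⁻³ T⁻³].

L: -3, T: -3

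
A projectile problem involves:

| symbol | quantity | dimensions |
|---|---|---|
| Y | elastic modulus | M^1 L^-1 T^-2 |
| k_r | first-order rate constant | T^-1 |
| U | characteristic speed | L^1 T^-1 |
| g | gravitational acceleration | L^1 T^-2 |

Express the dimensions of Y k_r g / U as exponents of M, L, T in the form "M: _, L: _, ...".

Collect each base-dimension exponent across the product:
  M: (1) + (0) − (0) + (0) = 1
  L: (-1) + (0) − (1) + (1) = -1
  T: (-2) + (-1) − (-1) + (-2) = -4
So the dimensions are [M L⁻¹ T⁻⁴].

M: 1, L: -1, T: -4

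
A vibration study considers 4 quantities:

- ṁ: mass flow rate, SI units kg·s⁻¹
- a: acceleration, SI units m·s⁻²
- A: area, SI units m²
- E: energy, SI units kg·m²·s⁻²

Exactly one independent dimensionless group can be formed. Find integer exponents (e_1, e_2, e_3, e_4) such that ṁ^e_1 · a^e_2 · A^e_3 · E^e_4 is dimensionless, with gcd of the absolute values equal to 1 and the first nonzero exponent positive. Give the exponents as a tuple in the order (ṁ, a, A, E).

M: e_1·(1) + e_2·(0) + e_3·(0) + e_4·(1) = 0
L: e_1·(0) + e_2·(1) + e_3·(2) + e_4·(2) = 0
T: e_1·(-1) + e_2·(-2) + e_3·(0) + e_4·(-2) = 0
Solving this homogeneous linear system for the smallest-integer solution (first nonzero entry positive) gives (4, 2, 3, -4).

(4, 2, 3, -4)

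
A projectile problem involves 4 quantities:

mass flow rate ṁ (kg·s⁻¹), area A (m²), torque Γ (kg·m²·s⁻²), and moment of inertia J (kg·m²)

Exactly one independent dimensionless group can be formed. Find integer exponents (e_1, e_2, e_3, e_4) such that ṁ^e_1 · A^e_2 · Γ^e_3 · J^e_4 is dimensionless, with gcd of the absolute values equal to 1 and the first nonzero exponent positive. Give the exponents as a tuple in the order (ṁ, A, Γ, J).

M: e_1·(1) + e_2·(0) + e_3·(1) + e_4·(1) = 0
L: e_1·(0) + e_2·(2) + e_3·(2) + e_4·(2) = 0
T: e_1·(-1) + e_2·(0) + e_3·(-2) + e_4·(0) = 0
Solving this homogeneous linear system for the smallest-integer solution (first nonzero entry positive) gives (2, 2, -1, -1).

(2, 2, -1, -1)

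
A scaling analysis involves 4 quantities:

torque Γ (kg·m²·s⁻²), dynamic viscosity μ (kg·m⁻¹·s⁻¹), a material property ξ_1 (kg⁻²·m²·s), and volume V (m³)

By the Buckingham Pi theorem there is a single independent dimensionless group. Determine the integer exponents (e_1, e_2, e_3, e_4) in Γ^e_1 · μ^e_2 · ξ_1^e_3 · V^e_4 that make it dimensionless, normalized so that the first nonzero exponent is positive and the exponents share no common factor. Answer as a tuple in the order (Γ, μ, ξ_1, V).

(1, -3, -1, -1)

M: e_1·(1) + e_2·(1) + e_3·(-2) + e_4·(0) = 0
L: e_1·(2) + e_2·(-1) + e_3·(2) + e_4·(3) = 0
T: e_1·(-2) + e_2·(-1) + e_3·(1) + e_4·(0) = 0
Solving this homogeneous linear system for the smallest-integer solution (first nonzero entry positive) gives (1, -3, -1, -1).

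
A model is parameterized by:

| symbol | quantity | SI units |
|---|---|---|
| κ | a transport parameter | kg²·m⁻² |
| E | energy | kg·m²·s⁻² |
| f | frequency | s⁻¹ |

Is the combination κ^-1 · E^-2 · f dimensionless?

Sum the exponent of each base dimension across the product:
  M: −[κ]_M − 2·[E]_M + [f]_M = −(2) − 2·(1) + (0) = -4
  L: −[κ]_L − 2·[E]_L + [f]_L = −(-2) − 2·(2) + (0) = -2
  T: −[κ]_T − 2·[E]_T + [f]_T = −(0) − 2·(-2) + (-1) = 3
Net dimensions [M⁻⁴ L⁻² T³] ≠ [1] — not dimensionless.

no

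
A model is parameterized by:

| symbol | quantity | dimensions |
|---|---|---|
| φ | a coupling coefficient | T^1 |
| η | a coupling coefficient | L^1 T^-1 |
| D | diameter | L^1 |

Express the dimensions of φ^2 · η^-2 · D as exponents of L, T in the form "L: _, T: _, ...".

L: -1, T: 4

Collect each base-dimension exponent across the product:
  L: 2·(0) − 2·(1) + (1) = -1
  T: 2·(1) − 2·(-1) + (0) = 4
So the dimensions are [L⁻¹ T⁴].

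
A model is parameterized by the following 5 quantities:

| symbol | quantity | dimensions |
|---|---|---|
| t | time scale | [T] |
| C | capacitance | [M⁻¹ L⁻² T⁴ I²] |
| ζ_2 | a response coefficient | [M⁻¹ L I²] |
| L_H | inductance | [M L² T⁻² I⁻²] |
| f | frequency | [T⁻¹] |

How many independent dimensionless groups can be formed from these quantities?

2

There are 5 variables and 4 base dimensions (M, L, T, I).
The dimension matrix has rank 3 (less than 4: the dimension vectors are linearly dependent).
Independent dimensionless groups: 5 − 3 = 2.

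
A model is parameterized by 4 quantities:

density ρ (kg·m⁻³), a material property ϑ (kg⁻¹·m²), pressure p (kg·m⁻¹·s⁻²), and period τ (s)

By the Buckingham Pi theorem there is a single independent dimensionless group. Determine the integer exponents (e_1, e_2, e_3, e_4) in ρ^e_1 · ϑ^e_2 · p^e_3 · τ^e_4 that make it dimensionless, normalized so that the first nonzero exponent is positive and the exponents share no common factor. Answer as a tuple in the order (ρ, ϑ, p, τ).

M: e_1·(1) + e_2·(-1) + e_3·(1) + e_4·(0) = 0
L: e_1·(-3) + e_2·(2) + e_3·(-1) + e_4·(0) = 0
T: e_1·(0) + e_2·(0) + e_3·(-2) + e_4·(1) = 0
Solving this homogeneous linear system for the smallest-integer solution (first nonzero entry positive) gives (1, 2, 1, 2).

(1, 2, 1, 2)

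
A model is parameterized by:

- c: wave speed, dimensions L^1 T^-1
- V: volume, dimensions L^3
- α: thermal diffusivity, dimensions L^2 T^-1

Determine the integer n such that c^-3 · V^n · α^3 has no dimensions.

-1

Balance the L exponent: (3)·n from V, plus −3·(1) + 3·(2) = 3 from the rest, must sum to zero.
3n + 3 = 0, so n = -1.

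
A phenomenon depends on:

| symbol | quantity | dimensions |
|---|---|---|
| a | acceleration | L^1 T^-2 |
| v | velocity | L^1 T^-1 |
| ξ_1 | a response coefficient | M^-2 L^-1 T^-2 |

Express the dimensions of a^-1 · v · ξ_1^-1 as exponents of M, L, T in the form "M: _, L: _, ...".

Collect each base-dimension exponent across the product:
  M: −(0) + (0) − (-2) = 2
  L: −(1) + (1) − (-1) = 1
  T: −(-2) + (-1) − (-2) = 3
So the dimensions are [M² L T³].

M: 2, L: 1, T: 3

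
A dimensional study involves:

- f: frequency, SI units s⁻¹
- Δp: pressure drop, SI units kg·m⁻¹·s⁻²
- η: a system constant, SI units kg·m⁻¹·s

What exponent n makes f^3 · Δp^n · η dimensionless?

Balance the M exponent: (1)·n from Δp, plus 3·(0) + (1) = 1 from the rest, must sum to zero.
n + 1 = 0, so n = -1.

-1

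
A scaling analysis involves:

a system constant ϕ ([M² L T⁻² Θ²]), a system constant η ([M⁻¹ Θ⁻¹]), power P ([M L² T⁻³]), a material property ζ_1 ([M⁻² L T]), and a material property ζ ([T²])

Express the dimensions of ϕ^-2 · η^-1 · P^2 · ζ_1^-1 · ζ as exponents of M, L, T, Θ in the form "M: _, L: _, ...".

Collect each base-dimension exponent across the product:
  M: −2·(2) − (-1) + 2·(1) − (-2) + (0) = 1
  L: −2·(1) − (0) + 2·(2) − (1) + (0) = 1
  T: −2·(-2) − (0) + 2·(-3) − (1) + (2) = -1
  Θ: −2·(2) − (-1) + 2·(0) − (0) + (0) = -3
So the dimensions are [M L T⁻¹ Θ⁻³].

M: 1, L: 1, T: -1, Θ: -3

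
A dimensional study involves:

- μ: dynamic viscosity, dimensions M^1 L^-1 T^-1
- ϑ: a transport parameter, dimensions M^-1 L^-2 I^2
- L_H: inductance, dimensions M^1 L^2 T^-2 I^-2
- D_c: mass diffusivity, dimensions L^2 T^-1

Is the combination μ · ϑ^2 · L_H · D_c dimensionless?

Sum the exponent of each base dimension across the product:
  M: [μ]_M + 2·[ϑ]_M + [L_H]_M + [D_c]_M = (1) + 2·(-1) + (1) + (0) = 0
  L: [μ]_L + 2·[ϑ]_L + [L_H]_L + [D_c]_L = (-1) + 2·(-2) + (2) + (2) = -1
  T: [μ]_T + 2·[ϑ]_T + [L_H]_T + [D_c]_T = (-1) + 2·(0) + (-2) + (-1) = -4
  I: [μ]_I + 2·[ϑ]_I + [L_H]_I + [D_c]_I = (0) + 2·(2) + (-2) + (0) = 2
Net dimensions [L⁻¹ T⁻⁴ I²] ≠ [1] — not dimensionless.

no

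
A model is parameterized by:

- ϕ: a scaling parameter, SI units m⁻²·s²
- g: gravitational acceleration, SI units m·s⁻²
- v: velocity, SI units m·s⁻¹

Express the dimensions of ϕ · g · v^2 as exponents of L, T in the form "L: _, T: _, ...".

Collect each base-dimension exponent across the product:
  L: (-2) + (1) + 2·(1) = 1
  T: (2) + (-2) + 2·(-1) = -2
So the dimensions are [L T⁻²].

L: 1, T: -2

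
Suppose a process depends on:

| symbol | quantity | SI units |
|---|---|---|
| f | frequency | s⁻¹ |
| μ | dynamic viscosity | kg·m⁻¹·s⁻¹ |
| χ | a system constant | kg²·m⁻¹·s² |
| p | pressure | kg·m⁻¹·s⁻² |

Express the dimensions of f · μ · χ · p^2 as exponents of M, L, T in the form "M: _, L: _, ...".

M: 5, L: -4, T: -4

Collect each base-dimension exponent across the product:
  M: (0) + (1) + (2) + 2·(1) = 5
  L: (0) + (-1) + (-1) + 2·(-1) = -4
  T: (-1) + (-1) + (2) + 2·(-2) = -4
So the dimensions are [M⁵ L⁻⁴ T⁻⁴].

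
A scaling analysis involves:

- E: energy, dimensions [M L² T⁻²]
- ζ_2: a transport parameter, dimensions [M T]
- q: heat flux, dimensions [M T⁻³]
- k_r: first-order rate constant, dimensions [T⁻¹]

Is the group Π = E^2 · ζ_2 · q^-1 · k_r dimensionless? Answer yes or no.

Sum the exponent of each base dimension across the product:
  M: 2·[E]_M + [ζ_2]_M − [q]_M + [k_r]_M = 2·(1) + (1) − (1) + (0) = 2
  L: 2·[E]_L + [ζ_2]_L − [q]_L + [k_r]_L = 2·(2) + (0) − (0) + (0) = 4
  T: 2·[E]_T + [ζ_2]_T − [q]_T + [k_r]_T = 2·(-2) + (1) − (-3) + (-1) = -1
Net dimensions [M² L⁴ T⁻¹] ≠ [1] — not dimensionless.

no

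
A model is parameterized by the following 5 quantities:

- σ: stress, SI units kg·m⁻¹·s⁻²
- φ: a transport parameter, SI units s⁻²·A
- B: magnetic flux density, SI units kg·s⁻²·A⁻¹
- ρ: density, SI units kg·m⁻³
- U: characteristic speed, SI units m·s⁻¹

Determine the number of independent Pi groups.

1

There are 5 variables and 4 base dimensions (M, L, T, I).
The dimension matrix has rank 4.
Independent dimensionless groups: 5 − 4 = 1.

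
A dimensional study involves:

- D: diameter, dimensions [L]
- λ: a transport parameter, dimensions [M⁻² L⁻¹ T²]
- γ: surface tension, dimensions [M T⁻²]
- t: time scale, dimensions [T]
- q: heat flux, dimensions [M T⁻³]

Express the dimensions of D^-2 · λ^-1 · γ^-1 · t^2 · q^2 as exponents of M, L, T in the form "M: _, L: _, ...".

Collect each base-dimension exponent across the product:
  M: −2·(0) − (-2) − (1) + 2·(0) + 2·(1) = 3
  L: −2·(1) − (-1) − (0) + 2·(0) + 2·(0) = -1
  T: −2·(0) − (2) − (-2) + 2·(1) + 2·(-3) = -4
So the dimensions are [M³ L⁻¹ T⁻⁴].

M: 3, L: -1, T: -4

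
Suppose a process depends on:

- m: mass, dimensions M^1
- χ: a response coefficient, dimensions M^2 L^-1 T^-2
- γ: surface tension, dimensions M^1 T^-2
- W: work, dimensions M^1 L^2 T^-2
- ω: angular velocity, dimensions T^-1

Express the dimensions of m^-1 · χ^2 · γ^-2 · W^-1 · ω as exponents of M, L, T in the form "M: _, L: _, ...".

Collect each base-dimension exponent across the product:
  M: −(1) + 2·(2) − 2·(1) − (1) + (0) = 0
  L: −(0) + 2·(-1) − 2·(0) − (2) + (0) = -4
  T: −(0) + 2·(-2) − 2·(-2) − (-2) + (-1) = 1
So the dimensions are [L⁻⁴ T].

M: 0, L: -4, T: 1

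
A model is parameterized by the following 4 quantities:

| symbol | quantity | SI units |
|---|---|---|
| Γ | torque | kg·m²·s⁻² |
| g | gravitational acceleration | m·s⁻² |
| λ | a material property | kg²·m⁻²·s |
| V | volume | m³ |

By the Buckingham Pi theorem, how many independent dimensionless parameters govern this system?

1

There are 4 variables and 3 base dimensions (M, L, T).
The dimension matrix has rank 3.
Independent dimensionless groups: 4 − 3 = 1.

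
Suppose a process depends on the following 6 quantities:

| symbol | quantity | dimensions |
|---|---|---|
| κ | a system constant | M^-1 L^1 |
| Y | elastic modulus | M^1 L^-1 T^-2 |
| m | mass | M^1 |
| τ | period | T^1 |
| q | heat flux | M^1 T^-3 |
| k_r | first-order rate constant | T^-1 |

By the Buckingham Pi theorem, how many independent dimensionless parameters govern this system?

There are 6 variables and 3 base dimensions (M, L, T).
The dimension matrix has rank 3.
Independent dimensionless groups: 6 − 3 = 3.

3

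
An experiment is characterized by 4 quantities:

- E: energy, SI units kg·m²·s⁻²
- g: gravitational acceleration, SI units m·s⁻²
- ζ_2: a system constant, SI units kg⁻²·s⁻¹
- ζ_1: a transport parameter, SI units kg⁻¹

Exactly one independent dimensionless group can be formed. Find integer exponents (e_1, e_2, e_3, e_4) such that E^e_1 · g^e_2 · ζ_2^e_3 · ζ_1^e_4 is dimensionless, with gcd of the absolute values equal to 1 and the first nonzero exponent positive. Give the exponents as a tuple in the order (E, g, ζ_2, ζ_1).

(1, -2, 2, -3)

M: e_1·(1) + e_2·(0) + e_3·(-2) + e_4·(-1) = 0
L: e_1·(2) + e_2·(1) + e_3·(0) + e_4·(0) = 0
T: e_1·(-2) + e_2·(-2) + e_3·(-1) + e_4·(0) = 0
Solving this homogeneous linear system for the smallest-integer solution (first nonzero entry positive) gives (1, -2, 2, -3).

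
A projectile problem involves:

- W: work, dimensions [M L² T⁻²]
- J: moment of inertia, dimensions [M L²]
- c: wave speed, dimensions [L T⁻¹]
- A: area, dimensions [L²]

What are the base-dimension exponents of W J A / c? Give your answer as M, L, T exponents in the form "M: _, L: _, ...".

M: 2, L: 5, T: -1

Collect each base-dimension exponent across the product:
  M: (1) + (1) − (0) + (0) = 2
  L: (2) + (2) − (1) + (2) = 5
  T: (-2) + (0) − (-1) + (0) = -1
So the dimensions are [M² L⁵ T⁻¹].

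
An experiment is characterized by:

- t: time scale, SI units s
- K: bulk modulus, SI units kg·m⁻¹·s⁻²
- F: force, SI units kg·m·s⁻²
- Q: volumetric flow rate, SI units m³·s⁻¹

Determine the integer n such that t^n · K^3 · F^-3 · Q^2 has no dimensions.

Balance the T exponent: (1)·n from t, plus 3·(-2) − 3·(-2) + 2·(-1) = -2 from the rest, must sum to zero.
n − 2 = 0, so n = 2.

2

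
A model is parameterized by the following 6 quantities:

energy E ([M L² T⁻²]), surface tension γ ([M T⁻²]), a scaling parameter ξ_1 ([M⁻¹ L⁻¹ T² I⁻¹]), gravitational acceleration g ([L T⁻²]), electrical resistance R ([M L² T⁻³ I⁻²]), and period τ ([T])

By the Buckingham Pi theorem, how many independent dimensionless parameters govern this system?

2

There are 6 variables and 4 base dimensions (M, L, T, I).
The dimension matrix has rank 4.
Independent dimensionless groups: 6 − 4 = 2.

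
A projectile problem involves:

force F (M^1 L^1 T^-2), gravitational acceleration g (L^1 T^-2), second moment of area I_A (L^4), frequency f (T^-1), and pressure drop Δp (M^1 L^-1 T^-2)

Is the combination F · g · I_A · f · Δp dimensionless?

Sum the exponent of each base dimension across the product:
  M: [F]_M + [g]_M + [I_A]_M + [f]_M + [Δp]_M = (1) + (0) + (0) + (0) + (1) = 2
  L: [F]_L + [g]_L + [I_A]_L + [f]_L + [Δp]_L = (1) + (1) + (4) + (0) + (-1) = 5
  T: [F]_T + [g]_T + [I_A]_T + [f]_T + [Δp]_T = (-2) + (-2) + (0) + (-1) + (-2) = -7
Net dimensions [M² L⁵ T⁻⁷] ≠ [1] — not dimensionless.

no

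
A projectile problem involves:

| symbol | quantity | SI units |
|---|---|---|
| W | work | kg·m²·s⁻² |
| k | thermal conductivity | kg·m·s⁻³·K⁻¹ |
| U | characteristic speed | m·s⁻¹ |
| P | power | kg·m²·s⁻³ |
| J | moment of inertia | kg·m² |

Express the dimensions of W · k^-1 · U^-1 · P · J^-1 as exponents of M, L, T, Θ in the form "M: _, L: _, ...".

Collect each base-dimension exponent across the product:
  M: (1) − (1) − (0) + (1) − (1) = 0
  L: (2) − (1) − (1) + (2) − (2) = 0
  T: (-2) − (-3) − (-1) + (-3) − (0) = -1
  Θ: (0) − (-1) − (0) + (0) − (0) = 1
So the dimensions are [T⁻¹ Θ].

M: 0, L: 0, T: -1, Θ: 1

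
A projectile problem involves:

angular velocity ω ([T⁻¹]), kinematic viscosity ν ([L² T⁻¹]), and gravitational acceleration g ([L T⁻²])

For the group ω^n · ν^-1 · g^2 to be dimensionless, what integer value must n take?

Balance the T exponent: (-1)·n from ω, plus −(-1) + 2·(-2) = -3 from the rest, must sum to zero.
−n − 3 = 0, so n = -3.

-3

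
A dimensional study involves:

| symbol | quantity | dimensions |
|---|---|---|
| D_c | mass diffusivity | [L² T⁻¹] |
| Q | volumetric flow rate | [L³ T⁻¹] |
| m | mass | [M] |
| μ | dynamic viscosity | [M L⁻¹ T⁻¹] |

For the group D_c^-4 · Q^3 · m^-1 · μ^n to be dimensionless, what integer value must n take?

Balance the M exponent: (1)·n from μ, plus −4·(0) + 3·(0) − (1) = -1 from the rest, must sum to zero.
n − 1 = 0, so n = 1.

1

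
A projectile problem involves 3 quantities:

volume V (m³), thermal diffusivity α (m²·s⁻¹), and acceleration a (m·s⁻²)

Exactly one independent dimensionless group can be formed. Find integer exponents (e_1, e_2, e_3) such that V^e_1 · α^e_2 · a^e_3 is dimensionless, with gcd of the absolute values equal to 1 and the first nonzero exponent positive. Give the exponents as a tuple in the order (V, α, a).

(1, -2, 1)

L: e_1·(3) + e_2·(2) + e_3·(1) = 0
T: e_1·(0) + e_2·(-1) + e_3·(-2) = 0
Solving this homogeneous linear system for the smallest-integer solution (first nonzero entry positive) gives (1, -2, 1).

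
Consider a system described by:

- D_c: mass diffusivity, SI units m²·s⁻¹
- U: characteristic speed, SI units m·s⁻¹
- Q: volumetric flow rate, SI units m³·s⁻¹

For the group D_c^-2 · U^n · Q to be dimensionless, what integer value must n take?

1

Balance the L exponent: (1)·n from U, plus −2·(2) + (3) = -1 from the rest, must sum to zero.
n − 1 = 0, so n = 1.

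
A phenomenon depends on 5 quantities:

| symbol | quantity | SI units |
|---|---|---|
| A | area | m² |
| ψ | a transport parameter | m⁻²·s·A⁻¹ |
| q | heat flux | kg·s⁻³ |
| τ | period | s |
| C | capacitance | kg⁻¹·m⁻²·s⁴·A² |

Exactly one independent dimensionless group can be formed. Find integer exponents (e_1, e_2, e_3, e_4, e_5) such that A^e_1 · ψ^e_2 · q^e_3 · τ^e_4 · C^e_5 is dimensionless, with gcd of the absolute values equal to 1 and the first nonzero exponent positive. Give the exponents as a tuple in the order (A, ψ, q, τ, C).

M: e_1·(0) + e_2·(0) + e_3·(1) + e_4·(0) + e_5·(-1) = 0
L: e_1·(2) + e_2·(-2) + e_3·(0) + e_4·(0) + e_5·(-2) = 0
T: e_1·(0) + e_2·(1) + e_3·(-3) + e_4·(1) + e_5·(4) = 0
I: e_1·(0) + e_2·(-1) + e_3·(0) + e_4·(0) + e_5·(2) = 0
Solving this homogeneous linear system for the smallest-integer solution (first nonzero entry positive) gives (3, 2, 1, -3, 1).

(3, 2, 1, -3, 1)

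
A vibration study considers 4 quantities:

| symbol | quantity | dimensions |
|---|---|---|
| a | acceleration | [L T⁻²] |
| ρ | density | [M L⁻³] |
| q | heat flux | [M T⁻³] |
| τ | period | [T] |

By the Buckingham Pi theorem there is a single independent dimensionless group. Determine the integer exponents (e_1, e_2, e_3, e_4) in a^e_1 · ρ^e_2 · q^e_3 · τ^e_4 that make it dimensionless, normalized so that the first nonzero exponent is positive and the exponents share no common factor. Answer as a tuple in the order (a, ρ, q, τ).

(3, 1, -1, 3)

M: e_1·(0) + e_2·(1) + e_3·(1) + e_4·(0) = 0
L: e_1·(1) + e_2·(-3) + e_3·(0) + e_4·(0) = 0
T: e_1·(-2) + e_2·(0) + e_3·(-3) + e_4·(1) = 0
Solving this homogeneous linear system for the smallest-integer solution (first nonzero entry positive) gives (3, 1, -1, 3).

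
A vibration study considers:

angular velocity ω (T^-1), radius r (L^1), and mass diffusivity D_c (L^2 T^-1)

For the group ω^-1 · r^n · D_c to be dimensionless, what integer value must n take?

-2

Balance the L exponent: (1)·n from r, plus −(0) + (2) = 2 from the rest, must sum to zero.
n + 2 = 0, so n = -2.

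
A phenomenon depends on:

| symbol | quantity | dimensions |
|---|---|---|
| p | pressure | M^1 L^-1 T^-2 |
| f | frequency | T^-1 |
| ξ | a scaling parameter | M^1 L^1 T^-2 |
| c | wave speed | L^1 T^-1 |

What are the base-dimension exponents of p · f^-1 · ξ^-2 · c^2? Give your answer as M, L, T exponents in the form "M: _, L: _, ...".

M: -1, L: -1, T: 1

Collect each base-dimension exponent across the product:
  M: (1) − (0) − 2·(1) + 2·(0) = -1
  L: (-1) − (0) − 2·(1) + 2·(1) = -1
  T: (-2) − (-1) − 2·(-2) + 2·(-1) = 1
So the dimensions are [M⁻¹ L⁻¹ T].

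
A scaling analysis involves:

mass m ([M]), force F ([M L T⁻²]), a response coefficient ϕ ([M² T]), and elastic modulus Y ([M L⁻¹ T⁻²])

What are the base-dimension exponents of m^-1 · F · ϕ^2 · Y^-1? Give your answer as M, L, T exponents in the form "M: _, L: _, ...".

Collect each base-dimension exponent across the product:
  M: −(1) + (1) + 2·(2) − (1) = 3
  L: −(0) + (1) + 2·(0) − (-1) = 2
  T: −(0) + (-2) + 2·(1) − (-2) = 2
So the dimensions are [M³ L² T²].

M: 3, L: 2, T: 2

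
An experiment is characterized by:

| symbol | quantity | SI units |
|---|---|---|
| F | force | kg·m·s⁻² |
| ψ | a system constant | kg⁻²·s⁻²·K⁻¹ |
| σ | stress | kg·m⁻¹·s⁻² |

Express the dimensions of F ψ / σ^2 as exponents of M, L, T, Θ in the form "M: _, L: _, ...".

Collect each base-dimension exponent across the product:
  M: (1) + (-2) − 2·(1) = -3
  L: (1) + (0) − 2·(-1) = 3
  T: (-2) + (-2) − 2·(-2) = 0
  Θ: (0) + (-1) − 2·(0) = -1
So the dimensions are [M⁻³ L³ Θ⁻¹].

M: -3, L: 3, T: 0, Θ: -1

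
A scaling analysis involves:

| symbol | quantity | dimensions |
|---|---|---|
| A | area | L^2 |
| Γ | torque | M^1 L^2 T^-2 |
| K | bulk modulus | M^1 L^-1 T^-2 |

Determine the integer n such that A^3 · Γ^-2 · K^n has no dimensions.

2

Balance the M exponent: (1)·n from K, plus 3·(0) − 2·(1) = -2 from the rest, must sum to zero.
n − 2 = 0, so n = 2.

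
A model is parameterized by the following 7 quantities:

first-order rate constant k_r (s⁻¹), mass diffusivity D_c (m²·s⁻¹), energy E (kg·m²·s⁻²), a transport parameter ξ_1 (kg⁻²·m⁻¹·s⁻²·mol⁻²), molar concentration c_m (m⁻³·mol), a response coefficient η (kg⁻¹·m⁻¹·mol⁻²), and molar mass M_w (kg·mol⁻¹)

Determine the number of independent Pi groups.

3

There are 7 variables and 4 base dimensions (M, L, T, N).
The dimension matrix has rank 4.
Independent dimensionless groups: 7 − 4 = 3.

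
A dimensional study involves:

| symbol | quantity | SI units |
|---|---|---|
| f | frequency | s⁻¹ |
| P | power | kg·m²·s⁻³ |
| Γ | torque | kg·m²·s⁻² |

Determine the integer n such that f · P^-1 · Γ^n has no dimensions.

1

Balance the M exponent: (1)·n from Γ, plus (0) − (1) = -1 from the rest, must sum to zero.
n − 1 = 0, so n = 1.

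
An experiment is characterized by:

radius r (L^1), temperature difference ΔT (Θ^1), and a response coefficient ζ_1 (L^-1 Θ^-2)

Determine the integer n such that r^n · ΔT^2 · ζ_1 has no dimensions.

Balance the L exponent: (1)·n from r, plus 2·(0) + (-1) = -1 from the rest, must sum to zero.
n − 1 = 0, so n = 1.

1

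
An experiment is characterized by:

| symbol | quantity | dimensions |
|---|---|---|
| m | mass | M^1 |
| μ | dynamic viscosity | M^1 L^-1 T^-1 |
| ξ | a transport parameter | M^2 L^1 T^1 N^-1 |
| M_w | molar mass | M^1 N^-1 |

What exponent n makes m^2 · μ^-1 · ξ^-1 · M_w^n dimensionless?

1

Balance the M exponent: (1)·n from M_w, plus 2·(1) − (1) − (2) = -1 from the rest, must sum to zero.
n − 1 = 0, so n = 1.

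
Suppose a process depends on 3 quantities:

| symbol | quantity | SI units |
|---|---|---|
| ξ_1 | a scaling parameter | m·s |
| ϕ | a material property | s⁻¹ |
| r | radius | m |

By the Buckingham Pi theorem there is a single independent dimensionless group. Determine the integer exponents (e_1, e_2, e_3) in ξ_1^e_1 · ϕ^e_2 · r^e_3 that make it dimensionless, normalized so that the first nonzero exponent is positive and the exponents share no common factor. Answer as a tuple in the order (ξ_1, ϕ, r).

(1, 1, -1)

L: e_1·(1) + e_2·(0) + e_3·(1) = 0
T: e_1·(1) + e_2·(-1) + e_3·(0) = 0
Solving this homogeneous linear system for the smallest-integer solution (first nonzero entry positive) gives (1, 1, -1).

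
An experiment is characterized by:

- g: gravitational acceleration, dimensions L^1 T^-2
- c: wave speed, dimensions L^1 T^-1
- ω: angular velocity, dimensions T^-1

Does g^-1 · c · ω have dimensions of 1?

Sum the exponent of each base dimension across the product:
  L: −[g]_L + [c]_L + [ω]_L = −(1) + (1) + (0) = 0
  T: −[g]_T + [c]_T + [ω]_T = −(-2) + (-1) + (-1) = 0
All base exponents vanish — dimensionless.

yes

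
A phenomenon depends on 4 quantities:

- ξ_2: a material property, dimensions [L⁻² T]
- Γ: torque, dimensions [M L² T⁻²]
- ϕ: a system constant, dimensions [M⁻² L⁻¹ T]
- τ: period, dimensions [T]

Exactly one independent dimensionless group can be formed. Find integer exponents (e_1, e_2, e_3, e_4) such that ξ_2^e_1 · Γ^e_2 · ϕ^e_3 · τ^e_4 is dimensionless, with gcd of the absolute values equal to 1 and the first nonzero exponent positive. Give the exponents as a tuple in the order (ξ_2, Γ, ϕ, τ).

(3, 4, 2, 3)

M: e_1·(0) + e_2·(1) + e_3·(-2) + e_4·(0) = 0
L: e_1·(-2) + e_2·(2) + e_3·(-1) + e_4·(0) = 0
T: e_1·(1) + e_2·(-2) + e_3·(1) + e_4·(1) = 0
Solving this homogeneous linear system for the smallest-integer solution (first nonzero entry positive) gives (3, 4, 2, 3).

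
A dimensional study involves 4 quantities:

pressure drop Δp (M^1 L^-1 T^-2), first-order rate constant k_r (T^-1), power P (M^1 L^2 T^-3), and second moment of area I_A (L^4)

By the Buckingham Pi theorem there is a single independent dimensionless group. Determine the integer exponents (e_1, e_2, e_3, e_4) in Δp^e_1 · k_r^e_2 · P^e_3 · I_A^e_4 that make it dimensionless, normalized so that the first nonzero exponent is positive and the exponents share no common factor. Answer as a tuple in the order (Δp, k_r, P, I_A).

(4, 4, -4, 3)

M: e_1·(1) + e_2·(0) + e_3·(1) + e_4·(0) = 0
L: e_1·(-1) + e_2·(0) + e_3·(2) + e_4·(4) = 0
T: e_1·(-2) + e_2·(-1) + e_3·(-3) + e_4·(0) = 0
Solving this homogeneous linear system for the smallest-integer solution (first nonzero entry positive) gives (4, 4, -4, 3).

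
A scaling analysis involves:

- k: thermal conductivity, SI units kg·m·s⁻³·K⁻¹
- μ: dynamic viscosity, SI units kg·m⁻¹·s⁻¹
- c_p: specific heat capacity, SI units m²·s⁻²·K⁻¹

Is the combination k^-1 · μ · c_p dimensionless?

yes

Sum the exponent of each base dimension across the product:
  M: −[k]_M + [μ]_M + [c_p]_M = −(1) + (1) + (0) = 0
  L: −[k]_L + [μ]_L + [c_p]_L = −(1) + (-1) + (2) = 0
  T: −[k]_T + [μ]_T + [c_p]_T = −(-3) + (-1) + (-2) = 0
  Θ: −[k]_Θ + [μ]_Θ + [c_p]_Θ = −(-1) + (0) + (-1) = 0
All base exponents vanish — dimensionless.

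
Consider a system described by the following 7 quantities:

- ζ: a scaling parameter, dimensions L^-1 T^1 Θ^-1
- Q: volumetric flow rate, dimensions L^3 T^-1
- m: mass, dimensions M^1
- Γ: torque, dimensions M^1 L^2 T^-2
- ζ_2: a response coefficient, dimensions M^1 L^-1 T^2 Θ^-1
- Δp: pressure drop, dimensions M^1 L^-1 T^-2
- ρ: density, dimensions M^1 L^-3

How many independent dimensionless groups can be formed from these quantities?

There are 7 variables and 4 base dimensions (M, L, T, Θ).
The dimension matrix has rank 4.
Independent dimensionless groups: 7 − 4 = 3.

3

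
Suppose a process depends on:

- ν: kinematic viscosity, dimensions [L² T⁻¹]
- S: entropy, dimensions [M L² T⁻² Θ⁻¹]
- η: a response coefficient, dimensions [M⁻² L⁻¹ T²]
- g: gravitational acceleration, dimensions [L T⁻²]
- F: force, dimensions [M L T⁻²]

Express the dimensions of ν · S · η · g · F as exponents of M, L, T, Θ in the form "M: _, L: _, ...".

M: 0, L: 5, T: -5, Θ: -1

Collect each base-dimension exponent across the product:
  M: (0) + (1) + (-2) + (0) + (1) = 0
  L: (2) + (2) + (-1) + (1) + (1) = 5
  T: (-1) + (-2) + (2) + (-2) + (-2) = -5
  Θ: (0) + (-1) + (0) + (0) + (0) = -1
So the dimensions are [L⁵ T⁻⁵ Θ⁻¹].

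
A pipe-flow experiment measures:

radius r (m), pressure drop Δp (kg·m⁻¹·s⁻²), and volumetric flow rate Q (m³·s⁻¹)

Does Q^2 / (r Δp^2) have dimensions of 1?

Sum the exponent of each base dimension across the product:
  M: −[r]_M − 2·[Δp]_M + 2·[Q]_M = −(0) − 2·(1) + 2·(0) = -2
  L: −[r]_L − 2·[Δp]_L + 2·[Q]_L = −(1) − 2·(-1) + 2·(3) = 7
  T: −[r]_T − 2·[Δp]_T + 2·[Q]_T = −(0) − 2·(-2) + 2·(-1) = 2
Net dimensions [M⁻² L⁷ T²] ≠ [1] — not dimensionless.

no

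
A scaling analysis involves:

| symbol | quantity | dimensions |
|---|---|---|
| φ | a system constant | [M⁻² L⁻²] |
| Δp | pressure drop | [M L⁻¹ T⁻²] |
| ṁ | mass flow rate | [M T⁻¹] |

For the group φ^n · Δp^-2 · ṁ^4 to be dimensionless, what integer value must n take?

1

Balance the M exponent: (-2)·n from φ, plus −2·(1) + 4·(1) = 2 from the rest, must sum to zero.
-2n + 2 = 0, so n = 1.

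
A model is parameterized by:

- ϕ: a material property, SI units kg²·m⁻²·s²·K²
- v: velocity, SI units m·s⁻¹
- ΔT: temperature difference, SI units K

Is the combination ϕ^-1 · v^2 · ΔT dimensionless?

no

Sum the exponent of each base dimension across the product:
  M: −[ϕ]_M + 2·[v]_M + [ΔT]_M = −(2) + 2·(0) + (0) = -2
  L: −[ϕ]_L + 2·[v]_L + [ΔT]_L = −(-2) + 2·(1) + (0) = 4
  T: −[ϕ]_T + 2·[v]_T + [ΔT]_T = −(2) + 2·(-1) + (0) = -4
  Θ: −[ϕ]_Θ + 2·[v]_Θ + [ΔT]_Θ = −(2) + 2·(0) + (1) = -1
Net dimensions [M⁻² L⁴ T⁻⁴ Θ⁻¹] ≠ [1] — not dimensionless.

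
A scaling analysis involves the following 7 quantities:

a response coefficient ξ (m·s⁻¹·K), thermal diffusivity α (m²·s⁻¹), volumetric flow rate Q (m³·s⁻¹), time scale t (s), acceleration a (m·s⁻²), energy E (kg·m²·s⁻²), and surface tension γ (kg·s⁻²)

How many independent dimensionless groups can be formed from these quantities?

3

There are 7 variables and 4 base dimensions (M, L, T, Θ).
The dimension matrix has rank 4.
Independent dimensionless groups: 7 − 4 = 3.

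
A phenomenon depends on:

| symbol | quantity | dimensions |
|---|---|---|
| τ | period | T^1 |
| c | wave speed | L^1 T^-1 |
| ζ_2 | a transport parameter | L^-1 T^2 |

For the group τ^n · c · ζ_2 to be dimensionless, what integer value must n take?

Balance the T exponent: (1)·n from τ, plus (-1) + (2) = 1 from the rest, must sum to zero.
n + 1 = 0, so n = -1.

-1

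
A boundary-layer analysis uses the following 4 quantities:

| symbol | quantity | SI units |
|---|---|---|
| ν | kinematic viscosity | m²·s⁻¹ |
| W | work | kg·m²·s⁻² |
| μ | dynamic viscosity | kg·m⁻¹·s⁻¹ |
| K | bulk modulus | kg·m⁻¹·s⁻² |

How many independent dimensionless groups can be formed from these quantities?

There are 4 variables and 3 base dimensions (M, L, T).
The dimension matrix has rank 3.
Independent dimensionless groups: 4 − 3 = 1.

1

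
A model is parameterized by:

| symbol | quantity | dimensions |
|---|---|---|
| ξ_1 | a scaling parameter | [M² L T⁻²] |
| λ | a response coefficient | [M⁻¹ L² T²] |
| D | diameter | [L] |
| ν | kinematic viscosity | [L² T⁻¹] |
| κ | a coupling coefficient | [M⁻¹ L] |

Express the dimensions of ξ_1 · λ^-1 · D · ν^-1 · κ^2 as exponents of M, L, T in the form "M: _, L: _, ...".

Collect each base-dimension exponent across the product:
  M: (2) − (-1) + (0) − (0) + 2·(-1) = 1
  L: (1) − (2) + (1) − (2) + 2·(1) = 0
  T: (-2) − (2) + (0) − (-1) + 2·(0) = -3
So the dimensions are [M T⁻³].

M: 1, L: 0, T: -3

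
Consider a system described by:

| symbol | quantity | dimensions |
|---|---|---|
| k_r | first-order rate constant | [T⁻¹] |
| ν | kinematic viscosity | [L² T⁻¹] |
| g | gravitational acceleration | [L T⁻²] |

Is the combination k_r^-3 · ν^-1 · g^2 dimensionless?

yes

Sum the exponent of each base dimension across the product:
  M: −3·[k_r]_M − [ν]_M + 2·[g]_M = −3·(0) − (0) + 2·(0) = 0
  L: −3·[k_r]_L − [ν]_L + 2·[g]_L = −3·(0) − (2) + 2·(1) = 0
  T: −3·[k_r]_T − [ν]_T + 2·[g]_T = −3·(-1) − (-1) + 2·(-2) = 0
All base exponents vanish — dimensionless.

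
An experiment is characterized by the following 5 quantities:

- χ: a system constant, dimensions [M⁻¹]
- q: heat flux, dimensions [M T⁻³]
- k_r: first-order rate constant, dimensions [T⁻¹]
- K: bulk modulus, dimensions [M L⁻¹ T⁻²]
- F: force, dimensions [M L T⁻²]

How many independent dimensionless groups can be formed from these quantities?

2

There are 5 variables and 3 base dimensions (M, L, T).
The dimension matrix has rank 3.
Independent dimensionless groups: 5 − 3 = 2.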